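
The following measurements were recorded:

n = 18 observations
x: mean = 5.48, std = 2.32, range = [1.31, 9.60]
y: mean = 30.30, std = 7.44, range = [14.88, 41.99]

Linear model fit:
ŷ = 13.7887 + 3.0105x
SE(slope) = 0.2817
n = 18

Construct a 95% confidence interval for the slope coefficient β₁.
The 95% CI for β₁ is (2.4133, 3.6077)

Confidence interval for the slope:

The 95% CI for β₁ is: β̂₁ ± t*(α/2, n-2) × SE(β̂₁)

Step 1: Find critical t-value
- Confidence level = 0.95
- Degrees of freedom = n - 2 = 18 - 2 = 16
- t*(α/2, 16) = 2.1199

Step 2: Calculate margin of error
Margin = 2.1199 × 0.2817 = 0.5972

Step 3: Construct interval
CI = 3.0105 ± 0.5972
CI = (2.4133, 3.6077)

Interpretation: intervals built this way capture the true β₁ in 95% of repeated samples; here the plausible range for the per-unit effect of x on y is 2.4133 to 3.6077.
The interval does not include 0, suggesting a significant linear relationship.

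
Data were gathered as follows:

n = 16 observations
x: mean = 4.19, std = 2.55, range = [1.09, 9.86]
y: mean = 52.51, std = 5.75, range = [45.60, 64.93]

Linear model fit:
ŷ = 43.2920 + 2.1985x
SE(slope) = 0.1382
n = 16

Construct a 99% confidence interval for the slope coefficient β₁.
The 99% CI for β₁ is (1.7871, 2.6099)

Confidence interval for the slope:

The 99% CI for β₁ is: β̂₁ ± t*(α/2, n-2) × SE(β̂₁)

Step 1: Find critical t-value
- Confidence level = 0.99
- Degrees of freedom = n - 2 = 16 - 2 = 14
- t*(α/2, 14) = 2.9768

Step 2: Calculate margin of error
Margin = 2.9768 × 0.1382 = 0.4114

Step 3: Construct interval
CI = 2.1985 ± 0.4114
CI = (1.7871, 2.6099)

Interpretation: We are 99% confident that the true slope β₁ lies between 1.7871 and 2.6099.
Both endpoints are positive, so the data support a genuinely positive slope at this confidence level.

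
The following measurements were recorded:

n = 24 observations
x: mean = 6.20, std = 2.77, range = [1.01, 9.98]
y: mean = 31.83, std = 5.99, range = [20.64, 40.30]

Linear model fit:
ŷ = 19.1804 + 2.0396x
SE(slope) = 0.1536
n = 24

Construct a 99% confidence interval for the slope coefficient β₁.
The 99% CI for β₁ is (1.6066, 2.4726)

Confidence interval for the slope:

The 99% CI for β₁ is: β̂₁ ± t*(α/2, n-2) × SE(β̂₁)

Step 1: Find critical t-value
- Confidence level = 0.99
- Degrees of freedom = n - 2 = 24 - 2 = 22
- t*(α/2, 22) = 2.8188

Step 2: Calculate margin of error
Margin = 2.8188 × 0.1536 = 0.4330

Step 3: Construct interval
CI = 2.0396 ± 0.4330
CI = (1.6066, 2.4726)

Interpretation: intervals built this way capture the true β₁ in 99% of repeated samples; here the plausible range for the per-unit effect of x on y is 1.6066 to 2.4726.
Both endpoints are positive, so the data support a genuinely positive slope at this confidence level.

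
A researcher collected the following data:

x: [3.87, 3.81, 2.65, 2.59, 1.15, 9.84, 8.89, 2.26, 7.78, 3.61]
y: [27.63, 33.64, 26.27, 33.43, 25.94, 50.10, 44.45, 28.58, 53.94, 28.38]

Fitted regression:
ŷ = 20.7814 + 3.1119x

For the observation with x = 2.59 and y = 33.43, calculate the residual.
Residual = 4.5888

The residual is the difference between the actual value and the predicted value:

Residual = y - ŷ

Step 1: Calculate predicted value
ŷ = 20.7814 + 3.1119 × 2.59
ŷ = 28.8412

Step 2: Calculate residual
Residual = 33.43 - 28.8412
Residual = 4.5888

Interpretation: the model underestimates the actual value by 4.5888 at this point (positive residual → observation lies above the fitted line).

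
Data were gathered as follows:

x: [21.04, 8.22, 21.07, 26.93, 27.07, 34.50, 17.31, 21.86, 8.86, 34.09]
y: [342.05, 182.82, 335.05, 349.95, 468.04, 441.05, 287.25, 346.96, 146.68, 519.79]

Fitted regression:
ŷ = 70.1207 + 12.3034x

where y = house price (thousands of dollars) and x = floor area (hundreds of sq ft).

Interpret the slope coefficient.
An increase of one hundred sq ft in floor area is associated with a 12.3034 thousand dollars increase in predicted house price.

β₁ = 12.3034 is the change in predicted house price (thousand dollars) per additional hundred sq ft of floor area.

Interpretation:
- Floor area up by 1 hundred sq ft → predicted house price increases by 12.3034 thousand dollars
- This is a linear approximation: the same per-unit change is assumed across the whole observed x range

(β₀ = 70.1207 is the fitted value at x = 0 and is not part of the slope interpretation.)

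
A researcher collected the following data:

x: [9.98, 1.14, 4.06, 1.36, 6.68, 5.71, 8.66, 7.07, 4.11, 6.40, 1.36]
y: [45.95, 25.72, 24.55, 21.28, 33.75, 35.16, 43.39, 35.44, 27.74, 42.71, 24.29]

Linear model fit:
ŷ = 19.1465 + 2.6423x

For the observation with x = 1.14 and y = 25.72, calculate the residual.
Residual = 3.5613

The residual is the difference between the actual value and the predicted value:

Residual = y - ŷ

Step 1: Calculate predicted value
ŷ = 19.1465 + 2.6423 × 1.14
ŷ = 22.1587

Step 2: Calculate residual
Residual = 25.72 - 22.1587
Residual = 3.5613

Sign check: y > ŷ, so the point is above the line and the fit underestimates here.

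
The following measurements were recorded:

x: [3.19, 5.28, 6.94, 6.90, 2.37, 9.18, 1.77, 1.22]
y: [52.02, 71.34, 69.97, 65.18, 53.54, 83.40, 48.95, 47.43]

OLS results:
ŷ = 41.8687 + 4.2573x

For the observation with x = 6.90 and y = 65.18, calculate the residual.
Residual = -6.0641

The residual is the difference between the actual value and the predicted value:

Residual = y - ŷ

Step 1: Calculate predicted value
ŷ = 41.8687 + 4.2573 × 6.90
ŷ = 71.2441

Step 2: Calculate residual
Residual = 65.18 - 71.2441
Residual = -6.0641

The residual is negative, so the observed y = 65.18 sits below the regression line (the line overestimates it by 6.0641).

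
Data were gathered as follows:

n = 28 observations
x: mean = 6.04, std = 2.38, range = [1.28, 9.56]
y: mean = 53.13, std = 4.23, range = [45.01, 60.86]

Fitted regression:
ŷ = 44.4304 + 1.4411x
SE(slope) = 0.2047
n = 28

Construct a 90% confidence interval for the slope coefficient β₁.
The 90% CI for β₁ is (1.0920, 1.7902)

Confidence interval for the slope:

The 90% CI for β₁ is: β̂₁ ± t*(α/2, n-2) × SE(β̂₁)

Step 1: Find critical t-value
- Confidence level = 0.9
- Degrees of freedom = n - 2 = 28 - 2 = 26
- t*(α/2, 26) = 1.7056

Step 2: Calculate margin of error
Margin = 1.7056 × 0.2047 = 0.3491

Step 3: Construct interval
CI = 1.4411 ± 0.3491
CI = (1.0920, 1.7902)

Interpretation: each one-unit increase in x is associated with a change in mean y of between 1.0920 and 1.7902, with 90% confidence.
The interval does not include 0, suggesting a significant linear relationship.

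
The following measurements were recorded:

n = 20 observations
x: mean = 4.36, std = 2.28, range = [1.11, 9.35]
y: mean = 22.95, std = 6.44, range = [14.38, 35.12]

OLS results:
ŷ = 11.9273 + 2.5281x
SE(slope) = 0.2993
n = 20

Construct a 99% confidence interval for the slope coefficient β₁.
The 99% CI for β₁ is (1.6666, 3.3896)

Confidence interval for the slope:

The 99% CI for β₁ is: β̂₁ ± t*(α/2, n-2) × SE(β̂₁)

Step 1: Find critical t-value
- Confidence level = 0.99
- Degrees of freedom = n - 2 = 20 - 2 = 18
- t*(α/2, 18) = 2.8784

Step 2: Calculate margin of error
Margin = 2.8784 × 0.2993 = 0.8615

Step 3: Construct interval
CI = 2.5281 ± 0.8615
CI = (1.6666, 3.3896)

Interpretation: We are 99% confident that the true slope β₁ lies between 1.6666 and 3.3896.
Both endpoints are positive, so the data support a genuinely positive slope at this confidence level.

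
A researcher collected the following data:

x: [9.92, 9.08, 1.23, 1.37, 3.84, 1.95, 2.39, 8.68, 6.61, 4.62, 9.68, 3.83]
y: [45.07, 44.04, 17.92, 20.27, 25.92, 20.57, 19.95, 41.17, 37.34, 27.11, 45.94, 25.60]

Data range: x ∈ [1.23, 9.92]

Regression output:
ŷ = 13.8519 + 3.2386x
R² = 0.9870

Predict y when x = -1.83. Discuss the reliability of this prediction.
ŷ = 7.9253 (extrapolation — x = -1.83 lies outside [1.23, 9.92], so reliability is low).

Prediction calculation:
ŷ = 13.8519 + 3.2386 × (-1.83)
ŷ = 7.9253

Reliability:
- Data range: x ∈ [1.23, 9.92]
- Prediction point: x = -1.83 is 3.06 units below the observed range → this is EXTRAPOLATION, not interpolation

Why that matters here:
- R² describes fit only over the sampled x values; it says nothing about behaviour beyond them
- Real relationships often flatten, saturate, or turn nonlinear at extremes

Report the number if required, but flag clearly that it is an extrapolation.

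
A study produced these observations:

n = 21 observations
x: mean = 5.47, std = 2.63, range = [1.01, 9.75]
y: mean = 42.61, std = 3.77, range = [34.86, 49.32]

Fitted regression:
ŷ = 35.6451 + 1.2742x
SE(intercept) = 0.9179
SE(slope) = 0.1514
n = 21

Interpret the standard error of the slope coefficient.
SE(slope) = 0.1514 measures the uncertainty in the estimated slope. The coefficient is estimated precisely (SE/|β̂₁| = 11.9%).

SE(β̂₁) = s / √Sxx, where s is the residual standard deviation and Sxx = Σ(x − x̄)². It is the yardstick for how far β̂₁ = 1.2742 could plausibly be from the true slope.

Relative precision:
- SE / |β̂₁| = 0.1514 / 1.2742 = 11.9%
- Rule of thumb (under 20%: precise; 20% to under 50%: moderately precise; 50% or more: imprecise) → precise

Link to interval estimation: a confidence interval for β₁ is β̂₁ ± t* × 0.1514, so SE sets the half-width per unit of t*.

What drives SE(β̂₁): wider spread of x values → smaller SE.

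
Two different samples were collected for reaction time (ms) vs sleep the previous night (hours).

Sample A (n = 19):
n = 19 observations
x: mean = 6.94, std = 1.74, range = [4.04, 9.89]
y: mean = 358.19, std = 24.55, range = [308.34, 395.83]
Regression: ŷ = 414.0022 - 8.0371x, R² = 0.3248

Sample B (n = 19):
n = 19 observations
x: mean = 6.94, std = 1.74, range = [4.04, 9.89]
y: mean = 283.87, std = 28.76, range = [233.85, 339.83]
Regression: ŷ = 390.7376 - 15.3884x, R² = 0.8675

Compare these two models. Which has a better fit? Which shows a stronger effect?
Model B has the better fit (R² = 0.8675 vs 0.3248). Model B shows the stronger effect (|β₁| = 15.3884 vs 8.0371).

Model Comparison:

Goodness of fit (R²):
- Model A: R² = 0.3248 → 32.48% of variance in reaction time explained
- Model B: R² = 0.8675 → 86.75% of variance in reaction time explained
- 0.8675 > 0.3248 → Model B has the better fit

Which has the larger per-hour effect? (|β₁|)
- Model A: β₁ = -8.0371 → predicted reaction time falls 8.0371 ms per additional hour of sleep
- Model B: β₁ = -15.3884 → predicted reaction time falls 15.3884 ms per additional hour of sleep
- |-8.0371| < |-15.3884| → Model B shows the stronger marginal effect

Notes:
- A better fit (higher R²) doesn't necessarily mean a more important relationship.
- R² measures how tightly points cluster around the line; β₁ measures how steep the line is — they answer different questions.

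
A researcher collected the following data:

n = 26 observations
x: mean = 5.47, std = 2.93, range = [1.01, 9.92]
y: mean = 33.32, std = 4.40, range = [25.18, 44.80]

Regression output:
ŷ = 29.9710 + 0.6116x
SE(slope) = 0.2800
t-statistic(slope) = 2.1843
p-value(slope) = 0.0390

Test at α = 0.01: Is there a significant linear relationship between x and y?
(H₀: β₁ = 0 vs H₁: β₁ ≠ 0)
Since p-value = 0.0390 ≥ α = 0.01, fail to reject H₀ — the slope is not significantly different from 0.

Hypothesis test for the slope coefficient:

H₀: β₁ = 0 (no linear relationship)
H₁: β₁ ≠ 0 (linear relationship exists)

Test statistic: t = β̂₁ / SE(β̂₁) = 0.6116 / 0.2800 = 2.1843

p = 0.0390: how often a slope estimate this far from 0 (in SE units) would arise by chance if β₁ were truly 0.

Decision rule: reject H₀ if p-value < α.
p-value = 0.0390 ≥ α = 0.01 → fail to reject H₀.

At α = 0.01 the data do not provide convincing evidence of a nonzero slope.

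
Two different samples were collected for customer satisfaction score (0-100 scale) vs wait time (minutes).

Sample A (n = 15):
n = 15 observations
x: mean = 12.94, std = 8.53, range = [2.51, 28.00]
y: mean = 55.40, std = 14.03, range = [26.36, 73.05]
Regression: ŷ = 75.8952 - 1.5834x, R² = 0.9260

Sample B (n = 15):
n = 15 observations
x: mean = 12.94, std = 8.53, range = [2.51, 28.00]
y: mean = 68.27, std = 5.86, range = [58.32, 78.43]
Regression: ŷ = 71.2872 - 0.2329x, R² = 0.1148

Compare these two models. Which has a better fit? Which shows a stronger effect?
Model A has the better fit (R² = 0.9260 vs 0.1148). Model A shows the stronger effect (|β₁| = 1.5834 vs 0.2329).

Model Comparison:

Goodness of fit (R²):
- Model A: R² = 0.9260 → 92.60% of variance in satisfaction score explained
- Model B: R² = 0.1148 → 11.48% of variance in satisfaction score explained
- 0.9260 > 0.1148 → Model A has the better fit

Which has the larger per-minute effect? (|β₁|)
- Model A: β₁ = -1.5834 → predicted satisfaction score falls 1.5834 points per additional minute of wait time
- Model B: β₁ = -0.2329 → predicted satisfaction score falls 0.2329 points per additional minute of wait time
- |-1.5834| > |-0.2329| → Model A shows the stronger marginal effect

Notes:
- The two samples could reflect different populations, time periods, or measurement quality.
- A better fit (higher R²) doesn't necessarily mean a more important relationship.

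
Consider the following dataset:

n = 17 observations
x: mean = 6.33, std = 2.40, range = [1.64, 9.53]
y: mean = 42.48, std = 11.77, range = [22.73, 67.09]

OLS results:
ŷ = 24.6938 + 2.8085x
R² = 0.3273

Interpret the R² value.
R² = 0.3273 means 32.73% of the variation in y is explained by the linear relationship with x. This indicates a moderate fit.

R² = 1 − SS_res/SS_tot compares the residual scatter to the total scatter of y about its mean.

Here R² = 0.3273:
- Explained: 32.73% of the variation in y
- Unexplained (residual): 100% − 32.73% = 67.27%
- Rule of thumb (below 0.3 weak; 0.3 to below 0.7 moderate; 0.7 and above strong) → moderate

Calculation: R² = 1 − (SS_res / SS_tot), where SS_res is the sum of squared residuals and SS_tot the total sum of squares.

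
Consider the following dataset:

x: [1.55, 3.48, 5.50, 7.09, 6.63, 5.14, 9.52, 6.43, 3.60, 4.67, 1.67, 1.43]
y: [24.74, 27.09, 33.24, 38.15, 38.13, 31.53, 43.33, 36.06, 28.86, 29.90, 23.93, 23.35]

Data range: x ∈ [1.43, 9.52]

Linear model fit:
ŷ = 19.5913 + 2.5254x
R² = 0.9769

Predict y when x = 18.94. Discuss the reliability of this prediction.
ŷ = 67.4224 (extrapolation — x = 18.94 lies outside [1.43, 9.52], so reliability is low).

Prediction calculation:
ŷ = 19.5913 + 2.5254 × 18.94
ŷ = 67.4224

Reliability:
- Data range: x ∈ [1.43, 9.52]
- Prediction point: x = 18.94 is 9.42 units above the observed range → this is EXTRAPOLATION, not interpolation

Why that matters here:
- The linear relationship may not hold outside the observed range
- There are no observations near this x to validate the fitted line there
- Real relationships often flatten, saturate, or turn nonlinear at extremes

A defensible statement: 'if the linear trend continued to x = 18.94, y would be about 67.4224' — the premise is untested.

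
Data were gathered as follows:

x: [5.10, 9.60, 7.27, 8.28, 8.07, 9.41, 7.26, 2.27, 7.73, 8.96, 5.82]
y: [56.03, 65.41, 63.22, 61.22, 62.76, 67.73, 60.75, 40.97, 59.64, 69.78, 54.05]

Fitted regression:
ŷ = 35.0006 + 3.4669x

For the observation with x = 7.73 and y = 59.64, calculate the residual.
Residual = -2.1597

The residual is the difference between the actual value and the predicted value:

Residual = y - ŷ

Step 1: Calculate predicted value
ŷ = 35.0006 + 3.4669 × 7.73
ŷ = 61.7997

Step 2: Calculate residual
Residual = 59.64 - 61.7997
Residual = -2.1597

Sign check: y < ŷ, so the point is below the line and the fit overestimates here.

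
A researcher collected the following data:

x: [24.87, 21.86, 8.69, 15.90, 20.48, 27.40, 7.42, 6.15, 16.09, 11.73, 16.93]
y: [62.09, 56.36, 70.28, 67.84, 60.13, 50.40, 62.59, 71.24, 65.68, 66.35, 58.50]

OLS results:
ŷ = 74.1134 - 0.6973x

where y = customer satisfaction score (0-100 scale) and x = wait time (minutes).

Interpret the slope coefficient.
For each additional minute of wait time, predicted satisfaction score decreases by approximately 0.6973 points.

β₁ = -0.6973 is the change in predicted satisfaction score (points) per additional minute of wait time.

Interpretation:
- Wait time up by 1 minute → predicted satisfaction score decreases by 0.6973 points
- This is a linear approximation: the same per-unit change is assumed across the whole observed x range

The intercept β₀ = 74.1134 is the predicted satisfaction score when wait time = 0; since the smallest observed x is 6.15, this is an extrapolation and mainly anchors the line.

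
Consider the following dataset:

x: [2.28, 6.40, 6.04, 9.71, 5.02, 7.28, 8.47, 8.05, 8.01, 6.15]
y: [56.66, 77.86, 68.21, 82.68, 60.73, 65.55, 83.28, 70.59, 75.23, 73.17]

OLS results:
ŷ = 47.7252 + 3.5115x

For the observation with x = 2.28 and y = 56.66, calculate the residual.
Residual = 0.9286

The residual is the difference between the actual value and the predicted value:

Residual = y - ŷ

Step 1: Calculate predicted value
ŷ = 47.7252 + 3.5115 × 2.28
ŷ = 55.7314

Step 2: Calculate residual
Residual = 56.66 - 55.7314
Residual = 0.9286

The residual is positive, so the observed y = 56.66 sits above the regression line (the line underestimates it by 0.9286).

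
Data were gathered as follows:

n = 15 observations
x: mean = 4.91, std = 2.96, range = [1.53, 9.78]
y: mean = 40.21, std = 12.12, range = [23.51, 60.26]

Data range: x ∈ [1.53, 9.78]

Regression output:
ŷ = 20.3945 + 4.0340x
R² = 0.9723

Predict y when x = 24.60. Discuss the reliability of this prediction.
ŷ = 119.6309 (extrapolation — x = 24.60 lies outside [1.53, 9.78], so reliability is low).

Prediction calculation:
ŷ = 20.3945 + 4.0340 × 24.60
ŷ = 119.6309

Reliability:
- Data range: x ∈ [1.53, 9.78]
- Prediction point: x = 24.60 is 14.82 units above the observed range → this is EXTRAPOLATION, not interpolation

Why that matters here:
- Real relationships often flatten, saturate, or turn nonlinear at extremes
- There are no observations near this x to validate the fitted line there
- The standard error of prediction grows with (x − x̄)², and x = 24.60 is far from x̄ = 4.91

Report the number if required, but flag clearly that it is an extrapolation.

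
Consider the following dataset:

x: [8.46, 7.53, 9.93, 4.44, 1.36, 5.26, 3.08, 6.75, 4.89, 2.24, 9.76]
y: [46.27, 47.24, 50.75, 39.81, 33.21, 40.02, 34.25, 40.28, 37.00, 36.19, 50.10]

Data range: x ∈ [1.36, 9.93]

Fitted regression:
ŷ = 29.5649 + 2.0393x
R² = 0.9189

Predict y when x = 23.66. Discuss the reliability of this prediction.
The equation gives ŷ = 77.8147; however x = 23.66 is 13.73 units above the observed range, so this extrapolated value should not be trusted.

Prediction calculation:
ŷ = 29.5649 + 2.0393 × 23.66
ŷ = 77.8147

Reliability:
- Data range: x ∈ [1.36, 9.93]
- Prediction point: x = 23.66 is 13.73 units above the observed range → this is EXTRAPOLATION, not interpolation

Why that matters here:
- There are no observations near this x to validate the fitted line there
- R² describes fit only over the sampled x values; it says nothing about behaviour beyond them
- The linear relationship may not hold outside the observed range

Report the number if required, but flag clearly that it is an extrapolation.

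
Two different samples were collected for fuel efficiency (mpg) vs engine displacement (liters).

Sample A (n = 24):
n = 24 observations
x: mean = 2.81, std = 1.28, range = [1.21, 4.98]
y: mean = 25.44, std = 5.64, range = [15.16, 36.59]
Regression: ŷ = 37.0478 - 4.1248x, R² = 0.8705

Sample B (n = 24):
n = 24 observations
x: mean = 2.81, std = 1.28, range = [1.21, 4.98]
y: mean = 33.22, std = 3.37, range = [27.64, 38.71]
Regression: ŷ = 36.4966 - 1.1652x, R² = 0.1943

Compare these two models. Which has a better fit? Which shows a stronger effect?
Model A has the better fit (R² = 0.8705 vs 0.1943). Model A shows the stronger effect (|β₁| = 4.1248 vs 1.1652).

Model Comparison:

Which explains more variance? (R²)
- Model A: R² = 0.8705 → 87.05% of variance in fuel efficiency explained
- Model B: R² = 0.1943 → 19.43% of variance in fuel efficiency explained
- 0.8705 > 0.1943 → Model A has the better fit

Which has the larger per-liter effect? (|β₁|)
- Model A: β₁ = -4.1248 → predicted fuel efficiency falls 4.1248 mpg per additional liter of engine displacement
- Model B: β₁ = -1.1652 → predicted fuel efficiency falls 1.1652 mpg per additional liter of engine displacement
- |-4.1248| > |-1.1652| → Model A shows the stronger marginal effect

Notes:
- A better fit (higher R²) doesn't necessarily mean a more important relationship.
- The two samples could reflect different populations, time periods, or measurement quality.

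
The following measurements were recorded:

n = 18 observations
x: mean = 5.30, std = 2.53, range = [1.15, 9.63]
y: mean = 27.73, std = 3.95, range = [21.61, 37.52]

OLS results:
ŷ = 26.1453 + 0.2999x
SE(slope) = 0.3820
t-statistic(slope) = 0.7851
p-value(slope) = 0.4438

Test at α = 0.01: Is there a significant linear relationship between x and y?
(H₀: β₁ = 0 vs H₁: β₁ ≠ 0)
p-value = 0.4438 ≥ α = 0.01, so we fail to reject H₀. The relationship is not significant.

Hypothesis test for the slope coefficient:

H₀: β₁ = 0 (no linear relationship)
H₁: β₁ ≠ 0 (linear relationship exists)

Test statistic: t = β̂₁ / SE(β̂₁) = 0.2999 / 0.3820 = 0.7851

The p-value (0.4438) is the probability, under H₀, of a t-statistic at least as extreme as |t| = 0.7851 (two-sided, df = n − 2 = 16).

Decision rule: reject H₀ if p-value < α.
p-value = 0.4438 ≥ α = 0.01 → fail to reject H₀.

Conclusion: the linear association between x and y is not significant at the 1% level.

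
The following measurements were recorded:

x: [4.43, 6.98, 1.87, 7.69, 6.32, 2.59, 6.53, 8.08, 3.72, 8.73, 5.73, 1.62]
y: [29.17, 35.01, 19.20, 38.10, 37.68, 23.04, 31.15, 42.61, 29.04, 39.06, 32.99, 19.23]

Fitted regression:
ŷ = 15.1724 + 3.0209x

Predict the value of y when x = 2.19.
ŷ = 21.7882

x = 2.19 lies inside the observed range [1.62, 8.73], so the fitted equation applies directly:

ŷ = 15.1724 + 3.0209 × 2.19
ŷ = 15.1724 + 6.6158
ŷ = 21.7882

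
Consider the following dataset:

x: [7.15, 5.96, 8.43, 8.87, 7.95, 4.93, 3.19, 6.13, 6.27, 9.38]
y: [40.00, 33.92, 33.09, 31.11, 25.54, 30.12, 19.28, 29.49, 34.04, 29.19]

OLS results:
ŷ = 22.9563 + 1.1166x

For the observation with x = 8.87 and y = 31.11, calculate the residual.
Residual = -1.7505

The residual is the difference between the actual value and the predicted value:

Residual = y - ŷ

Step 1: Calculate predicted value
ŷ = 22.9563 + 1.1166 × 8.87
ŷ = 32.8605

Step 2: Calculate residual
Residual = 31.11 - 32.8605
Residual = -1.7505

The residual is negative, so the observed y = 31.11 sits below the regression line (the line overestimates it by 1.7505).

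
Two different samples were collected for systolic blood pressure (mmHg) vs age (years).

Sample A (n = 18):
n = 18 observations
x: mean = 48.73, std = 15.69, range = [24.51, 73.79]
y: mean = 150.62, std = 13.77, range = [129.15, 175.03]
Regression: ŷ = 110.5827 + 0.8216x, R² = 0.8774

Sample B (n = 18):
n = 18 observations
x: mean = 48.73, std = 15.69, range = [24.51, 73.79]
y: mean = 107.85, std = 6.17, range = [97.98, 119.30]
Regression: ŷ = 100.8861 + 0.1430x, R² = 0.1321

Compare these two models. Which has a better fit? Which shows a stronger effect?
Model A has the better fit (R² = 0.8774 vs 0.1321). Model A shows the stronger effect (|β₁| = 0.8216 vs 0.1430).

Model Comparison:

Fit — compare R²:
- Model A: R² = 0.8774 → 87.74% of variance in blood pressure explained
- Model B: R² = 0.1321 → 13.21% of variance in blood pressure explained
- 0.8774 > 0.1321 → Model A has the better fit

Effect size (slope magnitude):
- Model A: β₁ = 0.8216 → predicted blood pressure rises 0.8216 mmHg per additional year of age
- Model B: β₁ = 0.1430 → predicted blood pressure rises 0.1430 mmHg per additional year of age
- |0.8216| > |0.1430| → Model A shows the stronger marginal effect

Notes:
- A better fit (higher R²) doesn't necessarily mean a more important relationship.
- The two samples could reflect different populations, time periods, or measurement quality.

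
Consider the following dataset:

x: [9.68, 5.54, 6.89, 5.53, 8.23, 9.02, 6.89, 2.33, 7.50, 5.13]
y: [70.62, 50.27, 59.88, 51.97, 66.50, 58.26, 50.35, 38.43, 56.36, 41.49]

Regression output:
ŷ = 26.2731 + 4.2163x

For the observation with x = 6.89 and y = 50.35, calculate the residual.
Residual = -4.9734

The residual is the difference between the actual value and the predicted value:

Residual = y - ŷ

Step 1: Calculate predicted value
ŷ = 26.2731 + 4.2163 × 6.89
ŷ = 55.3234

Step 2: Calculate residual
Residual = 50.35 - 55.3234
Residual = -4.9734

Sign check: y < ŷ, so the point is below the line and the fit overestimates here.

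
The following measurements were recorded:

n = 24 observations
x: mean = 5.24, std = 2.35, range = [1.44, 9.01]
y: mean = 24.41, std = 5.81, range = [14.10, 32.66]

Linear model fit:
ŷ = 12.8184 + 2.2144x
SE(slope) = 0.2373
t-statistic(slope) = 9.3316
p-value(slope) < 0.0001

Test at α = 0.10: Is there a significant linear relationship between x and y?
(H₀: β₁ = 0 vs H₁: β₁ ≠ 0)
p-value < 0.0001 < α = 0.10, so we reject H₀. The relationship is significant.

Hypothesis test for the slope coefficient:

H₀: β₁ = 0 (no linear relationship)
H₁: β₁ ≠ 0 (linear relationship exists)

Test statistic: t = β̂₁ / SE(β̂₁) = 2.2144 / 0.2373 = 9.3316

p < 0.0001: how often a slope estimate this far from 0 (in SE units) would arise by chance if β₁ were truly 0.

Decision rule: reject H₀ if p-value < α.
p-value < 0.0001 < α = 0.10 → reject H₀.

At α = 0.10 the data do provide convincing evidence of a nonzero slope.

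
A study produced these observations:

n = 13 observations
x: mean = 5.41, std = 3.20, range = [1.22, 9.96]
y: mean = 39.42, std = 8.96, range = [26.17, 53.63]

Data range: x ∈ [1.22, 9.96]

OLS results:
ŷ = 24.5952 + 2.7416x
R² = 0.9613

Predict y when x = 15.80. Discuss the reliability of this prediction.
ŷ = 67.9125 (extrapolation — x = 15.80 lies outside [1.22, 9.96], so reliability is low).

Prediction calculation:
ŷ = 24.5952 + 2.7416 × 15.80
ŷ = 67.9125

Reliability:
- Data range: x ∈ [1.22, 9.96]
- Prediction point: x = 15.80 is 5.84 units above the observed range → this is EXTRAPOLATION, not interpolation

Why that matters here:
- The linear relationship may not hold outside the observed range
- Real relationships often flatten, saturate, or turn nonlinear at extremes

Report the number if required, but flag clearly that it is an extrapolation.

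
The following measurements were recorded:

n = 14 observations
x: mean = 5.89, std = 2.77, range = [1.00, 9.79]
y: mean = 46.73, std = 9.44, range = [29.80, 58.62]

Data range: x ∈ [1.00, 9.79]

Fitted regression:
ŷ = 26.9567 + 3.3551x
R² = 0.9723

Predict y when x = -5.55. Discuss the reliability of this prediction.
The equation gives ŷ = 8.3359; however x = -5.55 is 6.55 units below the observed range, so this extrapolated value should not be trusted.

Prediction calculation:
ŷ = 26.9567 + 3.3551 × (-5.55)
ŷ = 8.3359

Reliability:
- Data range: x ∈ [1.00, 9.79]
- Prediction point: x = -5.55 is 6.55 units below the observed range → this is EXTRAPOLATION, not interpolation

Why that matters here:
- The linear relationship may not hold outside the observed range
- Real relationships often flatten, saturate, or turn nonlinear at extremes
- The standard error of prediction grows with (x − x̄)², and x = -5.55 is far from x̄ = 5.89

A defensible statement: 'if the linear trend continued to x = -5.55, y would be about 8.3359' — the premise is untested.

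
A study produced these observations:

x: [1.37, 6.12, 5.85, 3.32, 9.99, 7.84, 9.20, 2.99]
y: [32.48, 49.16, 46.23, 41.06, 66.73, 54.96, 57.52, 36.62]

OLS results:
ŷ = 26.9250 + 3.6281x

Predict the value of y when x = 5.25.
ŷ = 45.9725

Plug x = 5.25 into the fitted line:

ŷ = 26.9250 + 3.6281 × 5.25
ŷ = 26.9250 + 19.0475
ŷ = 45.9725

This is a point prediction; actual observations scatter around it by roughly the residual standard deviation.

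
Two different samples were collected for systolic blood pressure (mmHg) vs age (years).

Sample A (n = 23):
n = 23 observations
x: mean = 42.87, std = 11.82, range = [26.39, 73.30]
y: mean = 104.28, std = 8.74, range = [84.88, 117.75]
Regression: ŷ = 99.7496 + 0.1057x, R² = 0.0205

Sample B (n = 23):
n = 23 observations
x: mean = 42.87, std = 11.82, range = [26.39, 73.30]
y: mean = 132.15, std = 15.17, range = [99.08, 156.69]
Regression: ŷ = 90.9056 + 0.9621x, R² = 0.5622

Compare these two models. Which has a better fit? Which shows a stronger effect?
Model B has the better fit (R² = 0.5622 vs 0.0205). Model B shows the stronger effect (|β₁| = 0.9621 vs 0.1057).

Model Comparison:

Fit — compare R²:
- Model A: R² = 0.0205 → 2.05% of variance in blood pressure explained
- Model B: R² = 0.5622 → 56.22% of variance in blood pressure explained
- 0.5622 > 0.0205 → Model B has the better fit

Effect size (slope magnitude):
- Model A: β₁ = 0.1057 → predicted blood pressure rises 0.1057 mmHg per additional year of age
- Model B: β₁ = 0.9621 → predicted blood pressure rises 0.9621 mmHg per additional year of age
- |0.1057| < |0.9621| → Model B shows the stronger marginal effect

Notes:
- The two samples could reflect different populations, time periods, or measurement quality.
- A better fit (higher R²) doesn't necessarily mean a more important relationship.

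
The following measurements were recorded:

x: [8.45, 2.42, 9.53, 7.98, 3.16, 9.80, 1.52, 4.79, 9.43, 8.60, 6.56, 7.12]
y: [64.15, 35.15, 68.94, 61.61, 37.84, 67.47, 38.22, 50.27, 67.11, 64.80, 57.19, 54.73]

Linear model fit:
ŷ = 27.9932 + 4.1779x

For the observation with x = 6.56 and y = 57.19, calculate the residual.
Residual = 1.7898

The residual is the difference between the actual value and the predicted value:

Residual = y - ŷ

Step 1: Calculate predicted value
ŷ = 27.9932 + 4.1779 × 6.56
ŷ = 55.4002

Step 2: Calculate residual
Residual = 57.19 - 55.4002
Residual = 1.7898

Interpretation: the model underestimates the actual value by 1.7898 at this point (positive residual → observation lies above the fitted line).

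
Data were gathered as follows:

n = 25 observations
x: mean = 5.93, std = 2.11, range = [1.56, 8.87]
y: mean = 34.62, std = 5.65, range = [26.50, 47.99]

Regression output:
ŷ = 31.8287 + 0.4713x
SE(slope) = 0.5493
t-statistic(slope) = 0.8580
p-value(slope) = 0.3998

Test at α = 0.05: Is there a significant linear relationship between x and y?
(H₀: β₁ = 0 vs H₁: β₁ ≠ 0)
Since p-value = 0.3998 ≥ α = 0.05, fail to reject H₀ — the slope is not significantly different from 0.

Hypothesis test for the slope coefficient:

H₀: β₁ = 0 (no linear relationship)
H₁: β₁ ≠ 0 (linear relationship exists)

Test statistic: t = β̂₁ / SE(β̂₁) = 0.4713 / 0.5493 = 0.8580

p = 0.3998: how often a slope estimate this far from 0 (in SE units) would arise by chance if β₁ were truly 0.

Decision rule: reject H₀ if p-value < α.
p-value = 0.3998 ≥ α = 0.05 → fail to reject H₀.

Conclusion: the linear association between x and y is not significant at the 5% level.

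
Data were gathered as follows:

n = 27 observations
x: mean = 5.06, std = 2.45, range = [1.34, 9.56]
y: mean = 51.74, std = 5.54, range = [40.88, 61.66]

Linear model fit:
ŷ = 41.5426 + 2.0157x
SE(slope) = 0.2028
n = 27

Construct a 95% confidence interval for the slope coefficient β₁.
The 95% CI for β₁ is (1.5980, 2.4334)

Confidence interval for the slope:

The 95% CI for β₁ is: β̂₁ ± t*(α/2, n-2) × SE(β̂₁)

Step 1: Find critical t-value
- Confidence level = 0.95
- Degrees of freedom = n - 2 = 27 - 2 = 25
- t*(α/2, 25) = 2.0595

Step 2: Calculate margin of error
Margin = 2.0595 × 0.2028 = 0.4177

Step 3: Construct interval
CI = 2.0157 ± 0.4177
CI = (1.5980, 2.4334)

Interpretation: each one-unit increase in x is associated with a change in mean y of between 1.5980 and 2.4334, with 95% confidence.
Both endpoints are positive, so the data support a genuinely positive slope at this confidence level.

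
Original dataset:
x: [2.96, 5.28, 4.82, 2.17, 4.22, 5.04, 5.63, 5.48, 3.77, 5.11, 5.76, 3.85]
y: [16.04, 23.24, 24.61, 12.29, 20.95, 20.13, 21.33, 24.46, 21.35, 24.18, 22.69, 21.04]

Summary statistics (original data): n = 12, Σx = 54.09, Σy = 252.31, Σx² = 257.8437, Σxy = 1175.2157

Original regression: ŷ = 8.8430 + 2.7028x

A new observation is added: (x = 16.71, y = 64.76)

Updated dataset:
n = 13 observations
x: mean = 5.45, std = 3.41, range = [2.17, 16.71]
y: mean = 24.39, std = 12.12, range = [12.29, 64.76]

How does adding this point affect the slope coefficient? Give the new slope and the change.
The slope changes from 2.7028 to 3.5024 (change of +0.7996, or +29.6%).

The new point has HIGH LEVERAGE: x = 16.71 is far from the original mean x̄ = 54.09/12 ≈ 4.51 (original range [2.17, 5.76]).

Step 1: Update the sums with the new point (n goes from 12 to 13)
Σx  = 54.09 + 16.71 = 70.80
Σy  = 252.31 + 64.76 = 317.07
Σx² = 257.8437 + 16.71² = 257.8437 + 279.2241 = 537.0678
Σxy = 1175.2157 + 16.71×64.76 = 1175.2157 + 1082.1396 = 2257.3553

Step 2: Recompute the slope with b₁ = (nΣxy − ΣxΣy) / (nΣx² − (Σx)²)
Numerator   = 13×2257.3553 − 70.80×317.07 = 29345.6189 − 22448.5560 = 6897.0629
Denominator = 13×537.0678 − 70.80² = 6981.8814 − 5012.6400 = 1969.2414
b₁(new) = 6897.0629 / 1969.2414 = 3.5024

(Same formula on the original sums: (12×1175.2157 − 54.09×252.31) / (12×257.8437 − 54.09²) = 455.1405 / 168.3963 = 2.7028, matching the given fit.)

Step 3: Change in slope
Δβ₁ = 3.5024 − 2.7028 = +0.7996
Relative change = +0.7996 / 2.7028 × 100% = +29.6%
→ the slope increases when the point is added.

A high-leverage point only changes the slope if it is off the original line; here y = 64.76 is above the original trend, so the slope increases.
In practice: examine leverage (hᵢ) and Cook's distance rather than deleting it automatically.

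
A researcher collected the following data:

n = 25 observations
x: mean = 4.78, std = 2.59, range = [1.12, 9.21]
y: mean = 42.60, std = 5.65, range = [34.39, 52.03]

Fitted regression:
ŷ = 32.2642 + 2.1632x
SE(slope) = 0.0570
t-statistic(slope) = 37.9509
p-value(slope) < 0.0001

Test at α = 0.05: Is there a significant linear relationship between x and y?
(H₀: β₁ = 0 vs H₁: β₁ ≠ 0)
p-value < 0.0001 < α = 0.05, so we reject H₀. The relationship is significant.

Hypothesis test for the slope coefficient:

H₀: β₁ = 0 (no linear relationship)
H₁: β₁ ≠ 0 (linear relationship exists)

Test statistic: t = β̂₁ / SE(β̂₁) = 2.1632 / 0.0570 = 37.9509

With df = 23, the two-sided p-value for |t| = 37.9509 is <0.0001.

Decision rule: reject H₀ if p-value < α.
p-value < 0.0001 < α = 0.05 → reject H₀.

At α = 0.05 the data do provide convincing evidence of a nonzero slope.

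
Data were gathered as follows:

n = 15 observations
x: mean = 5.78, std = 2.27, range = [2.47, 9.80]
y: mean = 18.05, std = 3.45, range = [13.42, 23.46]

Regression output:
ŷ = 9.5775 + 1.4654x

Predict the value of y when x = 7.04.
ŷ = 19.8939

Plug x = 7.04 into the fitted line:

ŷ = 9.5775 + 1.4654 × 7.04
ŷ = 9.5775 + 10.3164
ŷ = 19.8939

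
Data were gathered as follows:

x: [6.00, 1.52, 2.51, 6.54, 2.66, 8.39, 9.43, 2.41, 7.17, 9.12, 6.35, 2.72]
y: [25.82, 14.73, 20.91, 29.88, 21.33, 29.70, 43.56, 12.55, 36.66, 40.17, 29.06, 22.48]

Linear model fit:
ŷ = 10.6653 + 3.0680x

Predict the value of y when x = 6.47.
ŷ = 30.5153

To predict y for x = 6.47, substitute into the regression equation:

ŷ = 10.6653 + 3.0680 × 6.47
ŷ = 10.6653 + 19.8500
ŷ = 30.5153

This is a point prediction; actual observations scatter around it by roughly the residual standard deviation.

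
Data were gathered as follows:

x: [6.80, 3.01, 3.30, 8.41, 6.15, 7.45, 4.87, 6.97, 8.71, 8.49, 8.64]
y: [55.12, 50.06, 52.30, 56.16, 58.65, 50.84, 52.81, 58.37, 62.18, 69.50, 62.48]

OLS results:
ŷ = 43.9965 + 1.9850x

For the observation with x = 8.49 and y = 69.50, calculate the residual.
Residual = 8.6508

The residual is the difference between the actual value and the predicted value:

Residual = y - ŷ

Step 1: Calculate predicted value
ŷ = 43.9965 + 1.9850 × 8.49
ŷ = 60.8492

Step 2: Calculate residual
Residual = 69.50 - 60.8492
Residual = 8.6508

Sign check: y > ŷ, so the point is above the line and the fit underestimates here.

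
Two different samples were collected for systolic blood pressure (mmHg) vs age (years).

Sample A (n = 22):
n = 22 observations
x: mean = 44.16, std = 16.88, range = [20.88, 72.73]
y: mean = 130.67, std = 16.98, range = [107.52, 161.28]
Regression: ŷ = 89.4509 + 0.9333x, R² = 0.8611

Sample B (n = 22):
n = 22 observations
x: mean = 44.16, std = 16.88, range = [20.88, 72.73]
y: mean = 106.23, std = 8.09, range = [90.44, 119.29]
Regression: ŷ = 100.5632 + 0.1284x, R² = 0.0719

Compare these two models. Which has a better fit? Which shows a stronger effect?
Model A has the better fit (R² = 0.8611 vs 0.0719). Model A shows the stronger effect (|β₁| = 0.9333 vs 0.1284).

Model Comparison:

Goodness of fit (R²):
- Model A: R² = 0.8611 → 86.11% of variance in blood pressure explained
- Model B: R² = 0.0719 → 7.19% of variance in blood pressure explained
- 0.8611 > 0.0719 → Model A has the better fit

Strength of effect — compare |β₁|:
- Model A: β₁ = 0.9333 → predicted blood pressure rises 0.9333 mmHg per additional year of age
- Model B: β₁ = 0.1284 → predicted blood pressure rises 0.1284 mmHg per additional year of age
- |0.9333| > |0.1284| → Model A shows the stronger marginal effect

Note: R² measures how tightly points cluster around the line; β₁ measures how steep the line is — they answer different questions.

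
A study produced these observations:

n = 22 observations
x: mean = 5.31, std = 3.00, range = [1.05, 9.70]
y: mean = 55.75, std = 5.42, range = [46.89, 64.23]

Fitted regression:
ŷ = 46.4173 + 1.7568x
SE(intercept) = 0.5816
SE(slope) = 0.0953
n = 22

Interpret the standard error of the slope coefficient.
The slope 1.7568 is pinned down to within about ±0.0953 (one SE) by these data — relative uncertainty 5.4%, i.e. precise.

SE(β̂₁) = s / √Sxx, where s is the residual standard deviation and Sxx = Σ(x − x̄)². It is the yardstick for how far β̂₁ = 1.7568 could plausibly be from the true slope.

Relative precision:
- SE / |β̂₁| = 0.0953 / 1.7568 = 5.4%
- Rule of thumb (under 20%: precise; 20% to under 50%: moderately precise; 50% or more: imprecise) → precise

Link to interval estimation: a confidence interval for β₁ is β̂₁ ± t* × 0.0953, so SE sets the half-width per unit of t*.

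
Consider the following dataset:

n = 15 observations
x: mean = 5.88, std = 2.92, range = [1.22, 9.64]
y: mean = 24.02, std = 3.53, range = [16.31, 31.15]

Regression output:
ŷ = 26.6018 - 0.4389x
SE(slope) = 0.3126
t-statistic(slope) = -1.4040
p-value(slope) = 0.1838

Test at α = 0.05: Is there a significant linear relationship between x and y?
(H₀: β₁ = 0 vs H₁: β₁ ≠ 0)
Fail to reject H₀: p-value = 0.1838 ≥ α = 0.05. The linear relationship is not significant at the 5% level.

Hypothesis test for the slope coefficient:

H₀: β₁ = 0 (no linear relationship)
H₁: β₁ ≠ 0 (linear relationship exists)

Test statistic: t = β̂₁ / SE(β̂₁) = -0.4389 / 0.3126 = -1.4040

With df = 13, the two-sided p-value for |t| = 1.4040 is 0.1838.

Decision rule: reject H₀ if p-value < α.
p-value = 0.1838 ≥ α = 0.05 → fail to reject H₀.

There is not sufficient evidence at the 5% significance level to conclude that a linear relationship exists between x and y.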